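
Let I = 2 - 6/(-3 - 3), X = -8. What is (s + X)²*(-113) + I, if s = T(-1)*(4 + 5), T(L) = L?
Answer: -32654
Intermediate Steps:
s = -9 (s = -(4 + 5) = -1*9 = -9)
I = 3 (I = 2 - 6/(-6) = 2 - ⅙*(-6) = 2 + 1 = 3)
(s + X)²*(-113) + I = (-9 - 8)²*(-113) + 3 = (-17)²*(-113) + 3 = 289*(-113) + 3 = -32657 + 3 = -32654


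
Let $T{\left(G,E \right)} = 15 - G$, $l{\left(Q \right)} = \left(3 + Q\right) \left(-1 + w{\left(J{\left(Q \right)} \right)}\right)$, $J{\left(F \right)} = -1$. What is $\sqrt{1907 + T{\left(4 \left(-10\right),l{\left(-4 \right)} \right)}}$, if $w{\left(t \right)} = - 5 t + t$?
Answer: $3 \sqrt{218} \approx 44.294$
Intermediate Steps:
$w{\left(t \right)} = - 4 t$
$l{\left(Q \right)} = 9 + 3 Q$ ($l{\left(Q \right)} = \left(3 + Q\right) \left(-1 - -4\right) = \left(3 + Q\right) \left(-1 + 4\right) = \left(3 + Q\right) 3 = 9 + 3 Q$)
$\sqrt{1907 + T{\left(4 \left(-10\right),l{\left(-4 \right)} \right)}} = \sqrt{1907 - \left(-15 + 4 \left(-10\right)\right)} = \sqrt{1907 + \left(15 - -40\right)} = \sqrt{1907 + \left(15 + 40\right)} = \sqrt{1907 + 55} = \sqrt{1962} = 3 \sqrt{218}$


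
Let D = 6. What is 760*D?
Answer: 4560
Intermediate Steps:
760*D = 760*6 = 4560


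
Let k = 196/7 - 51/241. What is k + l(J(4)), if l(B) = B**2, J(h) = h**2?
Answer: 68393/241 ≈ 283.79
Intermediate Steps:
k = 6697/241 (k = 196*(1/7) - 51*1/241 = 28 - 51/241 = 6697/241 ≈ 27.788)
k + l(J(4)) = 6697/241 + (4**2)**2 = 6697/241 + 16**2 = 6697/241 + 256 = 68393/241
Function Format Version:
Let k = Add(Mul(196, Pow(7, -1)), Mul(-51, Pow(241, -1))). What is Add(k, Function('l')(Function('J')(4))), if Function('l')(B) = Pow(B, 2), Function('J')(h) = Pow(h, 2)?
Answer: Rational(68393, 241) ≈ 283.79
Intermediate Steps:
k = Rational(6697, 241) (k = Add(Mul(196, Rational(1, 7)), Mul(-51, Rational(1, 241))) = Add(28, Rational(-51, 241)) = Rational(6697, 241) ≈ 27.788)
Add(k, Function('l')(Function('J')(4))) = Add(Rational(6697, 241), Pow(Pow(4, 2), 2)) = Add(Rational(6697, 241), Pow(16, 2)) = Add(Rational(6697, 241), 256) = Rational(68393, 241)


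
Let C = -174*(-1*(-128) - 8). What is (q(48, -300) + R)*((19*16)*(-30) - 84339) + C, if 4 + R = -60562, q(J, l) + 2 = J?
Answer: 5656117800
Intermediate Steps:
q(J, l) = -2 + J
R = -60566 (R = -4 - 60562 = -60566)
C = -20880 (C = -174*(128 - 8) = -174*120 = -20880)
(q(48, -300) + R)*((19*16)*(-30) - 84339) + C = ((-2 + 48) - 60566)*((19*16)*(-30) - 84339) - 20880 = (46 - 60566)*(304*(-30) - 84339) - 20880 = -60520*(-9120 - 84339) - 20880 = -60520*(-93459) - 20880 = 5656138680 - 20880 = 5656117800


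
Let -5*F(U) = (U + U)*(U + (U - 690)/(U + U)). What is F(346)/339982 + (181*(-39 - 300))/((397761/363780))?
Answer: -134553500453724/2397723055 ≈ -56117.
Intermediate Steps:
F(U) = -2*U*(U + (-690 + U)/(2*U))/5 (F(U) = -(U + U)*(U + (U - 690)/(U + U))/5 = -2*U*(U + (-690 + U)/((2*U)))/5 = -2*U*(U + (-690 + U)*(1/(2*U)))/5 = -2*U*(U + (-690 + U)/(2*U))/5)
F(346)/339982 + (181*(-39 - 300))/((397761/363780)) = (138 - ⅖*346² - ⅕*346)/339982 + (181*(-39 - 300))/((397761/363780)) = (138 - ⅖*119716 - 346/5)*(1/339982) + (181*(-339))/((397761*(1/363780))) = (138 - 239432/5 - 346/5)*(1/339982) - 61359/2821/2580 = -239088/5*1/339982 - 61359*2580/2821 = -119544/849955 - 158306220/2821 = -134553500453724/2397723055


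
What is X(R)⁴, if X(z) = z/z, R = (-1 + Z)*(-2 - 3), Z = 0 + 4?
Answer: 1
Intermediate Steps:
Z = 4
R = -15 (R = (-1 + 4)*(-2 - 3) = 3*(-5) = -15)
X(z) = 1
X(R)⁴ = 1⁴ = 1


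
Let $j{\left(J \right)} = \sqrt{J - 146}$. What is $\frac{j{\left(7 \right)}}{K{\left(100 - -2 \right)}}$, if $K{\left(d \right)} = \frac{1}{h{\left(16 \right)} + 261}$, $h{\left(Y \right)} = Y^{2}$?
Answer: $517 i \sqrt{139} \approx 6095.3 i$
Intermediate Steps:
$j{\left(J \right)} = \sqrt{-146 + J}$
$K{\left(d \right)} = \frac{1}{517}$ ($K{\left(d \right)} = \frac{1}{16^{2} + 261} = \frac{1}{256 + 261} = \frac{1}{517}$)
$\frac{j{\left(7 \right)}}{K{\left(100 - -2 \right)}} = \sqrt{-146 + 7} \frac{1}{\frac{1}{517}} = \sqrt{-139} \cdot 517 = i \sqrt{139} \cdot 517 = 517 i \sqrt{139}$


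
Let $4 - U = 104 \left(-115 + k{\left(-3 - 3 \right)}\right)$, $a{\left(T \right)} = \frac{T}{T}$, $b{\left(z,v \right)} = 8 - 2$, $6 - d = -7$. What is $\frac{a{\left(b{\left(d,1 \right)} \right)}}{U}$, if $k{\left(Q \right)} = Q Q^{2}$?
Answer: $\frac{1}{34428} \approx 2.9046 \cdot 10^{-5}$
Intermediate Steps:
$d = 13$ ($d = 6 - -7 = 6 + 7 = 13$)
$b{\left(z,v \right)} = 6$ ($b{\left(z,v \right)} = 8 - 2 = 6$)
$k{\left(Q \right)} = Q^{3}$
$a{\left(T \right)} = 1$
$U = 34428$ ($U = 4 - 104 \left(-115 + \left(-3 - 3\right)^{3}\right) = 4 - 104 \left(-115 + \left(-6\right)^{3}\right) = 4 - 104 \left(-115 - 216\right) = 4 - 104 \left(-331\right) = 4 - -34424 = 4 + 34424 = 34428$)
$\frac{a{\left(b{\left(d,1 \right)} \right)}}{U} = 1 \cdot \frac{1}{34428} = \frac{1}{34428}$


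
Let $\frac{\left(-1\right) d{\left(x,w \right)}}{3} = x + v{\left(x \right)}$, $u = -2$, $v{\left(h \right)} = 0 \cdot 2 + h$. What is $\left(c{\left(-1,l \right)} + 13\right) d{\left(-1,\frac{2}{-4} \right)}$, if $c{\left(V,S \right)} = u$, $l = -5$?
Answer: $66$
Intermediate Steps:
$v{\left(h \right)} = h$ ($v{\left(h \right)} = 0 + h = h$)
$c{\left(V,S \right)} = -2$
$d{\left(x,w \right)} = - 6 x$ ($d{\left(x,w \right)} = - 3 \left(x + x\right) = - 3 \cdot 2 x = - 6 x$)
$\left(c{\left(-1,l \right)} + 13\right) d{\left(-1,\frac{2}{-4} \right)} = \left(-2 + 13\right) \left(\left(-6\right) \left(-1\right)\right) = 11 \cdot 6 = 66$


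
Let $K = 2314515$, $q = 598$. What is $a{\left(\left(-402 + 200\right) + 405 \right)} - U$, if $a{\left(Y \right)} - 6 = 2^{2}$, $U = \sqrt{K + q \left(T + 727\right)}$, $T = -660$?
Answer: $10 - \sqrt{2354581} \approx -1524.5$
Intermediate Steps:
$U = \sqrt{2354581}$ ($U = \sqrt{2314515 + 598 \left(-660 + 727\right)} = \sqrt{2314515 + 598 \cdot 67} = \sqrt{2314515 + 40066} = \sqrt{2354581} \approx 1534.5$)
$a{\left(Y \right)} = 10$ ($a{\left(Y \right)} = 6 + 2^{2} = 6 + 4 = 10$)
$a{\left(\left(-402 + 200\right) + 405 \right)} - U = 10 - \sqrt{2354581}$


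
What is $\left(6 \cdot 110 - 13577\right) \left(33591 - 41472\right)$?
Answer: $101798877$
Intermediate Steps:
$\left(6 \cdot 110 - 13577\right) \left(33591 - 41472\right) = \left(660 - 13577\right) \left(-7881\right) = \left(-12917\right) \left(-7881\right) = 101798877$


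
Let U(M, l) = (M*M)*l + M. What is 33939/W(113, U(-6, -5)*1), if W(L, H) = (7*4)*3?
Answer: 11313/28 ≈ 404.04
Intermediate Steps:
U(M, l) = M + l*M² (U(M, l) = M²*l + M = l*M² + M = M + l*M²)
W(L, H) = 84 (W(L, H) = 28*3 = 84)
33939/W(113, U(-6, -5)*1) = 33939/84 = 33939*(1/84) = 11313/28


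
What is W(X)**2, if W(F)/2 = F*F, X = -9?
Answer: 26244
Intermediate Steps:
W(F) = 2*F**2 (W(F) = 2*(F*F) = 2*F**2)
W(X)**2 = (2*(-9)**2)**2 = (2*81)**2 = 162**2 = 26244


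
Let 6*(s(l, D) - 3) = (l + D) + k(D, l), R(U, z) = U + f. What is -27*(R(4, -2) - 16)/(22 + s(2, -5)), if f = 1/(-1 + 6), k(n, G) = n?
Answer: 4779/355 ≈ 13.462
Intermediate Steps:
f = ⅕ (f = 1/5 = ⅕ ≈ 0.20000)
R(U, z) = ⅕ + U (R(U, z) = U + ⅕ = ⅕ + U)
s(l, D) = 3 + D/3 + l/6 (s(l, D) = 3 + ((l + D) + D)/6 = 3 + ((D + l) + D)/6 = 3 + (l + 2*D)/6 = 3 + (D/3 + l/6) = 3 + D/3 + l/6)
-27*(R(4, -2) - 16)/(22 + s(2, -5)) = -27*((⅕ + 4) - 16)/(22 + (3 + (⅓)*(-5) + (⅙)*2)) = -27*(21/5 - 16)/(22 + (3 - 5/3 + ⅓)) = -(-1593)/(5*(22 + 5/3)) = -(-1593)/(5*71/3) = -(-1593)*3/(5*71) = -27*(-177/355) = 4779/355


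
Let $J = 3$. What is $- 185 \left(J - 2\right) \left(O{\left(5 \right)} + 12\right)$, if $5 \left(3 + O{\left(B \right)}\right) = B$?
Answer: $-1850$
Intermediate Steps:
$O{\left(B \right)} = -3 + \frac{B}{5}$
$- 185 \left(J - 2\right) \left(O{\left(5 \right)} + 12\right) = - 185 \left(3 - 2\right) \left(\left(-3 + \frac{1}{5} \cdot 5\right) + 12\right) = - 185 \cdot 1 \left(\left(-3 + 1\right) + 12\right) = - 185 \cdot 1 \left(-2 + 12\right) = - 185 \cdot 1 \cdot 10 = \left(-185\right) 10 = -1850$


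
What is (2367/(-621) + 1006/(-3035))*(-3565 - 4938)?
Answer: 7377364357/209415 ≈ 35228.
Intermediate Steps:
(2367/(-621) + 1006/(-3035))*(-3565 - 4938) = (2367*(-1/621) + 1006*(-1/3035))*(-8503) = (-263/69 - 1006/3035)*(-8503) = -867619/209415*(-8503) = 7377364357/209415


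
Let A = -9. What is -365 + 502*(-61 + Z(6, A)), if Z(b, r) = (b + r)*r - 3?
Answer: -18939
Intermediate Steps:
Z(b, r) = -3 + r*(b + r) (Z(b, r) = r*(b + r) - 3 = -3 + r*(b + r))
-365 + 502*(-61 + Z(6, A)) = -365 + 502*(-61 + (-3 + (-9)**2 + 6*(-9))) = -365 + 502*(-61 + (-3 + 81 - 54)) = -365 + 502*(-61 + 24) = -365 + 502*(-37) = -365 - 18574 = -18939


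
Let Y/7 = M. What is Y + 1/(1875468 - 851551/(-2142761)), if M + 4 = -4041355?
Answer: -113686515342370220826/4018680538699 ≈ -2.8290e+7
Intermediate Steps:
M = -4041359 (M = -4 - 4041355 = -4041359)
Y = -28289513 (Y = 7*(-4041359) = -28289513)
Y + 1/(1875468 - 851551/(-2142761)) = -28289513 + 1/(1875468 - 851551/(-2142761)) = -28289513 + 1/(1875468 - 851551*(-1/2142761)) = -28289513 + 1/(1875468 + 851551/2142761) = -28289513 + 1/(4018680538699/2142761) = -28289513 + 2142761/4018680538699 = -113686515342370220826/4018680538699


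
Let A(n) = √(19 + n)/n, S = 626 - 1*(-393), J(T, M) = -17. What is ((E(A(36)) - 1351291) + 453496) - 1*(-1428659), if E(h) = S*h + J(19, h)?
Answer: 530847 + 1019*√55/36 ≈ 5.3106e+5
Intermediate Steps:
S = 1019 (S = 626 + 393 = 1019)
A(n) = √(19 + n)/n
E(h) = -17 + 1019*h (E(h) = 1019*h - 17 = -17 + 1019*h)
((E(A(36)) - 1351291) + 453496) - 1*(-1428659) = (((-17 + 1019*(√(19 + 36)/36)) - 1351291) + 453496) - 1*(-1428659) = (((-17 + 1019*(√55/36)) - 1351291) + 453496) + 1428659 = (((-17 + 1019*√55/36) - 1351291) + 453496) + 1428659 = ((-1351308 + 1019*√55/36) + 453496) + 1428659 = (-897812 + 1019*√55/36) + 1428659 = 530847 + 1019*√55/36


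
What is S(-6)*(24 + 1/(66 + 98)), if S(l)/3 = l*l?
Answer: 106299/41 ≈ 2592.7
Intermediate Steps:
S(l) = 3*l**2 (S(l) = 3*(l*l) = 3*l**2)
S(-6)*(24 + 1/(66 + 98)) = (3*(-6)**2)*(24 + 1/(66 + 98)) = (3*36)*(24 + 1/164) = 108*(24 + 1/164) = 108*(3937/164) = 106299/41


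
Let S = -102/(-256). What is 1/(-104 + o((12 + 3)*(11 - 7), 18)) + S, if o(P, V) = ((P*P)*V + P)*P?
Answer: 24808303/62263936 ≈ 0.39844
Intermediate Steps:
o(P, V) = P*(P + V*P²) (o(P, V) = (P²*V + P)*P = (V*P² + P)*P = (P + V*P²)*P = P*(P + V*P²))
S = 51/128 (S = -102*(-1/256) = 51/128 ≈ 0.39844)
1/(-104 + o((12 + 3)*(11 - 7), 18)) + S = 1/(-104 + ((12 + 3)*(11 - 7))²*(1 + ((12 + 3)*(11 - 7))*18)) + 51/128 = 1/(-104 + (15*4)²*(1 + (15*4)*18)) + 51/128 = 1/(-104 + 60²*(1 + 60*18)) + 51/128 = 1/(-104 + 3600*(1 + 1080)) + 51/128 = 1/(-104 + 3600*1081) + 51/128 = 1/(-104 + 3891600) + 51/128 = 1/3891496 + 51/128 = 24808303/62263936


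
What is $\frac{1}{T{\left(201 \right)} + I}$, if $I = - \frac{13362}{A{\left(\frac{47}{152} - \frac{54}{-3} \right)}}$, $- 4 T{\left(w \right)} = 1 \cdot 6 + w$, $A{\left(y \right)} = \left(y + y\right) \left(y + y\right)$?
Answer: $- \frac{30980356}{1911949071} \approx -0.016204$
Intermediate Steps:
$A{\left(y \right)} = 4 y^{2}$ ($A{\left(y \right)} = 2 y 2 y = 4 y^{2}$)
$T{\left(w \right)} = - \frac{3}{2} - \frac{w}{4}$ ($T{\left(w \right)} = - \frac{1 \cdot 6 + w}{4} = - \frac{6 + w}{4} = - \frac{3}{2} - \frac{w}{4}$)
$I = - \frac{77178912}{7745089}$ ($I = - \frac{13362}{4 \left(\frac{47}{152} - \frac{54}{-3}\right)^{2}} = - \frac{13362}{4 \left(47 \cdot \frac{1}{152} - -18\right)^{2}} = - \frac{13362}{4 \left(\frac{47}{152} + 18\right)^{2}} = - \frac{13362}{4 \left(\frac{2783}{152}\right)^{2}} = - \frac{13362}{4 \cdot \frac{7745089}{23104}} = - \frac{13362}{\frac{7745089}{5776}} = \left(-13362\right) \frac{5776}{7745089} = - \frac{77178912}{7745089} \approx -9.9649$)
$\frac{1}{T{\left(201 \right)} + I} = \frac{1}{\left(- \frac{3}{2} - \frac{201}{4}\right) - \frac{77178912}{7745089}} = \frac{1}{- \frac{207}{4} - \frac{77178912}{7745089}} = \frac{1}{- \frac{1911949071}{30980356}} = - \frac{30980356}{1911949071}$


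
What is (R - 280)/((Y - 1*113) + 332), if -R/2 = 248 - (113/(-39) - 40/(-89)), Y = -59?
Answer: -271049/55536 ≈ -4.8806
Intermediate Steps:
R = -1738610/3471 (R = -2*(248 - (113/(-39) - 40/(-89))) = -2*(248 - (113*(-1/39) - 40*(-1/89))) = -2*(248 - (-113/39 + 40/89)) = -2*(248 - 1*(-8497/3471)) = -2*(248 + 8497/3471) = -2*869305/3471 = -1738610/3471 ≈ -500.90)
(R - 280)/((Y - 1*113) + 332) = (-1738610/3471 - 280)/((-59 - 1*113) + 332) = -2710490/(3471*((-59 - 113) + 332)) = -2710490/(3471*(-172 + 332)) = -2710490/3471/160 = -2710490/3471*1/160 = -271049/55536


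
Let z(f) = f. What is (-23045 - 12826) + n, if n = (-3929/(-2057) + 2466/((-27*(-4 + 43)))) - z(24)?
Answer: -8638917680/240669 ≈ -35895.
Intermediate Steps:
n = -5879981/240669 (n = (-3929/(-2057) + 2466/((-27*(-4 + 43)))) - 1*24 = (-3929*(-1/2057) + 2466/((-27*39))) - 24 = (3929/2057 + 2466/(-1053)) - 24 = (3929/2057 + 2466*(-1/1053)) - 24 = (3929/2057 - 274/117) - 24 = -103925/240669 - 24 = -5879981/240669 ≈ -24.432)
(-23045 - 12826) + n = (-23045 - 12826) - 5879981/240669 = -35871 - 5879981/240669 = -8638917680/240669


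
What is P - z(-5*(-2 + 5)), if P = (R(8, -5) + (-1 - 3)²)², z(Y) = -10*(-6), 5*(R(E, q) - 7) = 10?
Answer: 565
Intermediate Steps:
R(E, q) = 9 (R(E, q) = 7 + (⅕)*10 = 7 + 2 = 9)
z(Y) = 60
P = 625 (P = (9 + (-1 - 3)²)² = (9 + (-4)²)² = (9 + 16)² = 25² = 625)
P - z(-5*(-2 + 5)) = 625 - 1*60 = 625 - 60 = 565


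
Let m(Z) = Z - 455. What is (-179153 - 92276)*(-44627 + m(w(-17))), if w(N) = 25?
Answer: 12229776453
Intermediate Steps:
m(Z) = -455 + Z
(-179153 - 92276)*(-44627 + m(w(-17))) = (-179153 - 92276)*(-44627 + (-455 + 25)) = -271429*(-44627 - 430) = -271429*(-45057) = 12229776453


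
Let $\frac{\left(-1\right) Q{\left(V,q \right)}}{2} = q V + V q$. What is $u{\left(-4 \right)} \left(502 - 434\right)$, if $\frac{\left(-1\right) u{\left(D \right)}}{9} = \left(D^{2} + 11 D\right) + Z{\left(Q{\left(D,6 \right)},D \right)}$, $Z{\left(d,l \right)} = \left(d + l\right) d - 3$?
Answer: $-5386212$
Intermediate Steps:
$Q{\left(V,q \right)} = - 4 V q$ ($Q{\left(V,q \right)} = - 2 \left(q V + V q\right) = - 2 \left(V q + V q\right) = - 2 \cdot 2 V q = - 4 V q$)
$Z{\left(d,l \right)} = -3 + d \left(d + l\right)$ ($Z{\left(d,l \right)} = d \left(d + l\right) - 3 = -3 + d \left(d + l\right)$)
$u{\left(D \right)} = 27 - 4977 D^{2} - 99 D$ ($u{\left(D \right)} = - 9 \left(\left(D^{2} + 11 D\right) + \left(-3 + \left(\left(-4\right) D 6\right)^{2} + \left(-4\right) D 6 D\right)\right) = - 9 \left(\left(D^{2} + 11 D\right) + \left(-3 + \left(- 24 D\right)^{2} + - 24 D D\right)\right) = - 9 \left(\left(D^{2} + 11 D\right) - \left(3 - 552 D^{2}\right)\right) = - 9 \left(\left(D^{2} + 11 D\right) + \left(-3 + 552 D^{2}\right)\right) = - 9 \left(-3 + 11 D + 553 D^{2}\right) = 27 - 4977 D^{2} - 99 D$)
$u{\left(-4 \right)} \left(502 - 434\right) = \left(27 - 4977 \left(-4\right)^{2} - -396\right) \left(502 - 434\right) = \left(27 - 79632 + 396\right) 68 = \left(-79209\right) 68 = -5386212$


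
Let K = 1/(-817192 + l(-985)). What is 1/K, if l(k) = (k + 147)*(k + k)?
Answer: 833668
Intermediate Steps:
l(k) = 2*k*(147 + k) (l(k) = (147 + k)*(2*k) = 2*k*(147 + k))
K = 1/833668 (K = 1/(-817192 + 2*(-985)*(147 - 985)) = 1/(-817192 + 2*(-985)*(-838)) = 1/(-817192 + 1650860) = 1/833668 ≈ 1.1995e-6)
1/K = 1/(1/833668) = 833668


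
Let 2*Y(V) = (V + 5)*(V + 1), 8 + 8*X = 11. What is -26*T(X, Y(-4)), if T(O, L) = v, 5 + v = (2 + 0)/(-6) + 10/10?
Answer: 338/3 ≈ 112.67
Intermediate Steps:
X = 3/8 (X = -1 + (⅛)*11 = -1 + 11/8 = 3/8 ≈ 0.37500)
v = -13/3 (v = -5 + ((2 + 0)/(-6) + 10/10) = -5 + (2*(-⅙) + 10*(⅒)) = -5 + (-⅓ + 1) = -5 + ⅔ = -13/3 ≈ -4.3333)
Y(V) = (1 + V)*(5 + V)/2 (Y(V) = ((V + 5)*(V + 1))/2 = ((5 + V)*(1 + V))/2 = ((1 + V)*(5 + V))/2 = (1 + V)*(5 + V)/2)
T(O, L) = -13/3
-26*T(X, Y(-4)) = -26*(-13/3) = 338/3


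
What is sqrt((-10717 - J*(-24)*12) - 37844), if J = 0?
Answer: I*sqrt(48561) ≈ 220.37*I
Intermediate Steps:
sqrt((-10717 - J*(-24)*12) - 37844) = sqrt((-10717 - 0*(-24)*12) - 37844) = sqrt((-10717 - 0*12) - 37844) = sqrt((-10717 - 1*0) - 37844) = sqrt((-10717 + 0) - 37844) = sqrt(-10717 - 37844) = sqrt(-48561) = I*sqrt(48561)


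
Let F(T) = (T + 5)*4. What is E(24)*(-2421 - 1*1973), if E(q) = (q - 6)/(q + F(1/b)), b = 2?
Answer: -39546/23 ≈ -1719.4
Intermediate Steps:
F(T) = 20 + 4*T (F(T) = (5 + T)*4 = 20 + 4*T)
E(q) = (-6 + q)/(22 + q) (E(q) = (q - 6)/(q + (20 + 4/2)) = (-6 + q)/(q + (20 + 4*(½))) = (-6 + q)/(q + (20 + 2)) = (-6 + q)/(q + 22) = (-6 + q)/(22 + q))
E(24)*(-2421 - 1*1973) = ((-6 + 24)/(22 + 24))*(-2421 - 1*1973) = (18/46)*(-2421 - 1973) = ((1/46)*18)*(-4394) = (9/23)*(-4394) = -39546/23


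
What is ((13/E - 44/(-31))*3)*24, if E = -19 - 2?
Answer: 12504/217 ≈ 57.622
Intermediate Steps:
E = -21
((13/E - 44/(-31))*3)*24 = ((13/(-21) - 44/(-31))*3)*24 = ((13*(-1/21) - 44*(-1/31))*3)*24 = ((-13/21 + 44/31)*3)*24 = ((521/651)*3)*24 = (521/217)*24 = 12504/217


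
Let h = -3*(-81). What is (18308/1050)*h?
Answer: 741474/175 ≈ 4237.0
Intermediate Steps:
h = 243
(18308/1050)*h = (18308/1050)*243 = (18308*(1/1050))*243 = (9154/525)*243 = 741474/175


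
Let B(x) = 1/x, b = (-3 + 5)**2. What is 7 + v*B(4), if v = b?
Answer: 8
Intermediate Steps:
b = 4 (b = 2**2 = 4)
v = 4
7 + v*B(4) = 7 + 4/4 = 7 + 4*(1/4) = 7 + 1 = 8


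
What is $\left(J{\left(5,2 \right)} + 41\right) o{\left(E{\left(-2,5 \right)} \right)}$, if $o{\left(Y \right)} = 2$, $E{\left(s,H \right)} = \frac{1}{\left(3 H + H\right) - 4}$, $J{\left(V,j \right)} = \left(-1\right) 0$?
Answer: $82$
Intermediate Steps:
$J{\left(V,j \right)} = 0$
$E{\left(s,H \right)} = \frac{1}{-4 + 4 H}$ ($E{\left(s,H \right)} = \frac{1}{4 H - 4} = \frac{1}{-4 + 4 H}$)
$\left(J{\left(5,2 \right)} + 41\right) o{\left(E{\left(-2,5 \right)} \right)} = \left(0 + 41\right) 2 = 41 \cdot 2 = 82$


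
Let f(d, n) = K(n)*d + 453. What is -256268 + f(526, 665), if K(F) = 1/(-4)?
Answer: -511893/2 ≈ -2.5595e+5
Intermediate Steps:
K(F) = -1/4
f(d, n) = 453 - d/4 (f(d, n) = -d/4 + 453 = 453 - d/4)
-256268 + f(526, 665) = -256268 + (453 - 1/4*526) = -256268 + (453 - 263/2) = -256268 + 643/2 = -511893/2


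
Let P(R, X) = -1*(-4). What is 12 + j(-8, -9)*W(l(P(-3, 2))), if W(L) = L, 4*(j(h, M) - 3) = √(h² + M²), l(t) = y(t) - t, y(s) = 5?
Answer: 15 + √145/4 ≈ 18.010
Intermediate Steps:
P(R, X) = 4
l(t) = 5 - t
j(h, M) = 3 + √(M² + h²)/4 (j(h, M) = 3 + √(h² + M²)/4 = 3 + √(M² + h²)/4)
12 + j(-8, -9)*W(l(P(-3, 2))) = 12 + (3 + √((-9)² + (-8)²)/4)*(5 - 1*4) = 12 + (3 + √(81 + 64)/4)*(5 - 4) = 12 + (3 + √145/4)*1 = 12 + (3 + √145/4) = 15 + √145/4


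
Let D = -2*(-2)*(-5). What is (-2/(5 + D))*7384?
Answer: 14768/15 ≈ 984.53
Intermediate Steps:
D = -20 (D = 4*(-5) = -20)
(-2/(5 + D))*7384 = (-2/(5 - 20))*7384 = (-2/(-15))*7384 = -1/15*(-2)*7384 = (2/15)*7384 = 14768/15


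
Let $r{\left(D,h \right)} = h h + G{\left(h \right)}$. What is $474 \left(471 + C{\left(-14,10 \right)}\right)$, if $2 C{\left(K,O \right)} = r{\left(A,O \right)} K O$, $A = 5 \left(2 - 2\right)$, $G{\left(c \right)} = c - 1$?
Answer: $-3393366$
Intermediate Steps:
$G{\left(c \right)} = -1 + c$ ($G{\left(c \right)} = c - 1 = -1 + c$)
$A = 0$ ($A = 5 \cdot 0 = 0$)
$r{\left(D,h \right)} = -1 + h + h^{2}$ ($r{\left(D,h \right)} = h h + \left(-1 + h\right) = h^{2} + \left(-1 + h\right) = -1 + h + h^{2}$)
$C{\left(K,O \right)} = \frac{K O \left(-1 + O + O^{2}\right)}{2}$ ($C{\left(K,O \right)} = \frac{\left(-1 + O + O^{2}\right) K O}{2} = \frac{K \left(-1 + O + O^{2}\right) O}{2} = \frac{K O \left(-1 + O + O^{2}\right)}{2}$)
$474 \left(471 + C{\left(-14,10 \right)}\right) = 474 \left(471 + \frac{1}{2} \left(-14\right) 10 \left(-1 + 10 + 10^{2}\right)\right) = 474 \left(471 + \frac{1}{2} \left(-14\right) 10 \left(-1 + 10 + 100\right)\right) = 474 \left(471 + \frac{1}{2} \left(-14\right) 10 \cdot 109\right) = 474 \left(471 - 7630\right) = 474 \left(-7159\right) = -3393366$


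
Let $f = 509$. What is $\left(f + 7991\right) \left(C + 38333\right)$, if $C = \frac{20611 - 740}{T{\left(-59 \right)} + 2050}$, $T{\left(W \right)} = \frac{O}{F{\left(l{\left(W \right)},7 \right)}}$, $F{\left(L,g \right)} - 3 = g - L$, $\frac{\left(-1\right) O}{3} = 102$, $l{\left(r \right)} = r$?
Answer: $\frac{3833389536125}{11762} \approx 3.2591 \cdot 10^{8}$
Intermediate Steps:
$O = -306$ ($O = \left(-3\right) 102 = -306$)
$F{\left(L,g \right)} = 3 + g - L$ ($F{\left(L,g \right)} = 3 - \left(L - g\right) = 3 + g - L$)
$T{\left(W \right)} = - \frac{306}{10 - W}$ ($T{\left(W \right)} = - \frac{306}{3 + 7 - W} = - \frac{306}{10 - W}$)
$C = \frac{457033}{47048}$ ($C = \frac{20611 - 740}{\frac{306}{-10 - 59} + 2050} = \frac{19871}{\frac{306}{-69} + 2050} = \frac{19871}{306 \left(- \frac{1}{69}\right) + 2050} = \frac{19871}{- \frac{102}{23} + 2050} = \frac{19871}{\frac{47048}{23}} = 19871 \cdot \frac{23}{47048} = \frac{457033}{47048} \approx 9.7142$)
$\left(f + 7991\right) \left(C + 38333\right) = \left(509 + 7991\right) \left(\frac{457033}{47048} + 38333\right) = 8500 \cdot \frac{1803948017}{47048} = \frac{3833389536125}{11762}$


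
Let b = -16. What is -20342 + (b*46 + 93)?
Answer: -20985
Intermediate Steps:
-20342 + (b*46 + 93) = -20342 + (-16*46 + 93) = -20342 + (-736 + 93) = -20342 - 643 = -20985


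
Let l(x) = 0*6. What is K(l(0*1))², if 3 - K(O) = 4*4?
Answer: 169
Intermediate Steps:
l(x) = 0
K(O) = -13 (K(O) = 3 - 4*4 = 3 - 1*16 = 3 - 16 = -13)
K(l(0*1))² = (-13)² = 169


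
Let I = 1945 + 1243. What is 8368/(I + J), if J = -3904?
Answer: -2092/179 ≈ -11.687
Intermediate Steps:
I = 3188
8368/(I + J) = 8368/(3188 - 3904) = 8368/(-716) = 8368*(-1/716) = -2092/179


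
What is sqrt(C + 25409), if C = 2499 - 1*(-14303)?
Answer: sqrt(42211) ≈ 205.45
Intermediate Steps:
C = 16802 (C = 2499 + 14303 = 16802)
sqrt(C + 25409) = sqrt(16802 + 25409) = sqrt(42211)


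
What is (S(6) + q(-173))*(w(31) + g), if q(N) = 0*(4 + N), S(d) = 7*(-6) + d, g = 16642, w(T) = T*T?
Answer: -633708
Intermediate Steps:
w(T) = T²
S(d) = -42 + d
q(N) = 0
(S(6) + q(-173))*(w(31) + g) = ((-42 + 6) + 0)*(31² + 16642) = (-36 + 0)*(961 + 16642) = -36*17603 = -633708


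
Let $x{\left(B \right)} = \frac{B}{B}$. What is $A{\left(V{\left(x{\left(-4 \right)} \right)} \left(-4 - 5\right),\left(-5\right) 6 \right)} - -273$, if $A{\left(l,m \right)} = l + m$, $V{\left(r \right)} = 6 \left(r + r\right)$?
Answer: $135$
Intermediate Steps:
$x{\left(B \right)} = 1$
$V{\left(r \right)} = 12 r$ ($V{\left(r \right)} = 6 \cdot 2 r = 12 r$)
$A{\left(V{\left(x{\left(-4 \right)} \right)} \left(-4 - 5\right),\left(-5\right) 6 \right)} - -273 = \left(12 \cdot 1 \left(-4 - 5\right) - 30\right) - -273 = \left(12 \left(-9\right) - 30\right) + 273 = \left(-108 - 30\right) + 273 = -138 + 273 = 135$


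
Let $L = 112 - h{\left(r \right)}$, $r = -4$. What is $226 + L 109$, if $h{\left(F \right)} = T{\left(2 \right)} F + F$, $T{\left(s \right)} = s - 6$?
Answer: $11126$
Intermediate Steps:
$T{\left(s \right)} = -6 + s$ ($T{\left(s \right)} = s - 6 = -6 + s$)
$h{\left(F \right)} = - 3 F$ ($h{\left(F \right)} = \left(-6 + 2\right) F + F = - 4 F + F = - 3 F$)
$L = 100$ ($L = 112 - \left(-3\right) \left(-4\right) = 112 - 12 = 100$)
$226 + L 109 = 226 + 100 \cdot 109 = 226 + 10900 = 11126$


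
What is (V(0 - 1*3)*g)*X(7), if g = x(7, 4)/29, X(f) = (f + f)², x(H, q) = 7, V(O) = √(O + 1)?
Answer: 1372*I*√2/29 ≈ 66.907*I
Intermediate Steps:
V(O) = √(1 + O)
X(f) = 4*f² (X(f) = (2*f)² = 4*f²)
g = 7/29 ≈ 0.24138
(V(0 - 1*3)*g)*X(7) = (√(1 + (0 - 1*3))*(7/29))*(4*7²) = (√(1 + (0 - 3))*(7/29))*(4*49) = (√(1 - 3)*(7/29))*196 = (√(-2)*(7/29))*196 = ((I*√2)*(7/29))*196 = (7*I*√2/29)*196 = 1372*I*√2/29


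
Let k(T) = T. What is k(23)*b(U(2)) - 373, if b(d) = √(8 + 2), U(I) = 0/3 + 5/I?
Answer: -373 + 23*√10 ≈ -300.27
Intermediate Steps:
U(I) = 5/I (U(I) = 0*(⅓) + 5/I = 0 + 5/I = 5/I)
b(d) = √10
k(23)*b(U(2)) - 373 = 23*√10 - 373 = -373 + 23*√10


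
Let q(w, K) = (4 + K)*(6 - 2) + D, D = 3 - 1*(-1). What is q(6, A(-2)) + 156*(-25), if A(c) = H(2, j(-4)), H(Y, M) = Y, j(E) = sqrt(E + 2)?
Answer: -3872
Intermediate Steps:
D = 4 (D = 3 + 1 = 4)
j(E) = sqrt(2 + E)
A(c) = 2
q(w, K) = 20 + 4*K (q(w, K) = (4 + K)*(6 - 2) + 4 = (4 + K)*4 + 4 = (16 + 4*K) + 4 = 20 + 4*K)
q(6, A(-2)) + 156*(-25) = (20 + 4*2) + 156*(-25) = (20 + 8) - 3900 = 28 - 3900 = -3872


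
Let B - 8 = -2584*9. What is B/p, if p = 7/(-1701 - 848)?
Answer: 59259152/7 ≈ 8.4656e+6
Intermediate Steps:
p = -7/2549 (p = 7/(-2549) = 7*(-1/2549) = -7/2549 ≈ -0.0027462)
B = -23248 (B = 8 - 2584*9 = 8 - 23256 = -23248)
B/p = -23248/(-7/2549) = -23248*(-2549/7) = 59259152/7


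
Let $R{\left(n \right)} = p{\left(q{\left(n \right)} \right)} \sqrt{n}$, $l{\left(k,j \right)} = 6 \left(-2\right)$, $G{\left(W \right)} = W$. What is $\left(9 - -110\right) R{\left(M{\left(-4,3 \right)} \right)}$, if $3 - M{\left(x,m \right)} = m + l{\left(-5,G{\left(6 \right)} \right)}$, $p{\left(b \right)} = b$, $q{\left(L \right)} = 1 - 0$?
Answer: $238 \sqrt{3} \approx 412.23$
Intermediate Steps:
$q{\left(L \right)} = 1$ ($q{\left(L \right)} = 1 + 0 = 1$)
$l{\left(k,j \right)} = -12$
$M{\left(x,m \right)} = 15 - m$ ($M{\left(x,m \right)} = 3 - \left(m - 12\right) = 3 - \left(-12 + m\right) = 15 - m$)
$R{\left(n \right)} = \sqrt{n}$ ($R{\left(n \right)} = 1 \sqrt{n} = \sqrt{n}$)
$\left(9 - -110\right) R{\left(M{\left(-4,3 \right)} \right)} = \left(9 - -110\right) \sqrt{15 - 3} = \left(9 + 110\right) \sqrt{15 - 3} = 119 \sqrt{12} = 119 \cdot 2 \sqrt{3} = 238 \sqrt{3}$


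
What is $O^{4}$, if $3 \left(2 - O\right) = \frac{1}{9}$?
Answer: $\frac{7890481}{531441} \approx 14.847$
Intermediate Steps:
$O = \frac{53}{27}$ ($O = 2 - \frac{1}{3 \cdot 9} = 2 - \frac{1}{27} = \frac{53}{27} \approx 1.963$)
$O^{4} = \left(\frac{53}{27}\right)^{4} = \frac{7890481}{531441}$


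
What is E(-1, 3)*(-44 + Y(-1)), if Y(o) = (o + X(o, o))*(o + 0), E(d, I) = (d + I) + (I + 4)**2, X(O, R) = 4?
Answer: -2397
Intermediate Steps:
E(d, I) = I + d + (4 + I)**2 (E(d, I) = (I + d) + (4 + I)**2 = I + d + (4 + I)**2)
Y(o) = o*(4 + o) (Y(o) = (o + 4)*(o + 0) = (4 + o)*o = o*(4 + o))
E(-1, 3)*(-44 + Y(-1)) = (3 - 1 + (4 + 3)**2)*(-44 - (4 - 1)) = (3 - 1 + 7**2)*(-44 - 1*3) = (3 - 1 + 49)*(-44 - 3) = 51*(-47) = -2397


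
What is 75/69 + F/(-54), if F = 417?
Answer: -2747/414 ≈ -6.6353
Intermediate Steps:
75/69 + F/(-54) = 75/69 + 417/(-54) = 75*(1/69) + 417*(-1/54) = 25/23 - 139/18 = -2747/414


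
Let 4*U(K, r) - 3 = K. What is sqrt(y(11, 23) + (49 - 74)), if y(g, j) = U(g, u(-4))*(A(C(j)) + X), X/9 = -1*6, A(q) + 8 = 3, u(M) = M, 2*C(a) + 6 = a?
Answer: I*sqrt(926)/2 ≈ 15.215*I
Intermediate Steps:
C(a) = -3 + a/2
U(K, r) = 3/4 + K/4
A(q) = -5 (A(q) = -8 + 3 = -5)
X = -54 (X = 9*(-1*6) = 9*(-6) = -54)
y(g, j) = -177/4 - 59*g/4 (y(g, j) = (3/4 + g/4)*(-5 - 54) = (3/4 + g/4)*(-59) = -177/4 - 59*g/4)
sqrt(y(11, 23) + (49 - 74)) = sqrt((-177/4 - 59/4*11) + (49 - 74)) = sqrt((-177/4 - 649/4) - 25) = sqrt(-413/2 - 25) = sqrt(-463/2) = I*sqrt(926)/2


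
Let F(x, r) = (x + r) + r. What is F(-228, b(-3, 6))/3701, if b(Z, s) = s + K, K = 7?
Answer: -202/3701 ≈ -0.054580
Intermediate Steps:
b(Z, s) = 7 + s (b(Z, s) = s + 7 = 7 + s)
F(x, r) = x + 2*r (F(x, r) = (r + x) + r = x + 2*r)
F(-228, b(-3, 6))/3701 = (-228 + 2*(7 + 6))/3701 = (-228 + 2*13)*(1/3701) = (-228 + 26)*(1/3701) = -202*1/3701 = -202/3701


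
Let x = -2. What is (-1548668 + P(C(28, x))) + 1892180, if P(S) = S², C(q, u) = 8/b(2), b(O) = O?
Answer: 343528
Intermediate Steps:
C(q, u) = 4 (C(q, u) = 8/2 = 8*(½) = 4)
(-1548668 + P(C(28, x))) + 1892180 = (-1548668 + 4²) + 1892180 = (-1548668 + 16) + 1892180 = -1548652 + 1892180 = 343528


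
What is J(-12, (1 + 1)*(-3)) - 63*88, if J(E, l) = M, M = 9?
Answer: -5535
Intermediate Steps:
J(E, l) = 9
J(-12, (1 + 1)*(-3)) - 63*88 = 9 - 63*88 = 9 - 5544 = -5535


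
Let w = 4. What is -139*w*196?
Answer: -108976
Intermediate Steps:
-139*w*196 = -139*4*196 = -556*196 = -108976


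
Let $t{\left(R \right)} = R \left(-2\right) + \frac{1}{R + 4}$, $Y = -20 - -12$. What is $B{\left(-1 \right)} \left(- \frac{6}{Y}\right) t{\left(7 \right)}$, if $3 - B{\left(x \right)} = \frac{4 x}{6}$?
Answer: $- \frac{153}{4} \approx -38.25$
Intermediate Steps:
$B{\left(x \right)} = 3 - \frac{2 x}{3}$ ($B{\left(x \right)} = 3 - \frac{4 x}{6} = 3 - 4 x \frac{1}{6} = 3 - \frac{2 x}{3}$)
$Y = -8$ ($Y = -20 + 12 = -8$)
$t{\left(R \right)} = \frac{1}{4 + R} - 2 R$ ($t{\left(R \right)} = - 2 R + \frac{1}{4 + R} = \frac{1}{4 + R} - 2 R$)
$B{\left(-1 \right)} \left(- \frac{6}{Y}\right) t{\left(7 \right)} = \left(3 - - \frac{2}{3}\right) \left(- \frac{6}{-8}\right) \frac{1 - 56 - 2 \cdot 7^{2}}{4 + 7} = \left(3 + \frac{2}{3}\right) \left(\left(-6\right) \left(- \frac{1}{8}\right)\right) \frac{1 - 56 - 98}{11} = \frac{11}{3} \cdot \frac{3}{4} \frac{1 - 56 - 98}{11} = \frac{11 \cdot \frac{1}{11} \left(-153\right)}{4} = \frac{11}{4} \left(- \frac{153}{11}\right) = - \frac{153}{4}$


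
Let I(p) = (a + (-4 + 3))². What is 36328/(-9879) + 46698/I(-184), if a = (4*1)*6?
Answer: 442112030/5225991 ≈ 84.599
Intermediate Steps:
a = 24 (a = 4*6 = 24)
I(p) = 529 (I(p) = (24 + (-4 + 3))² = (24 - 1)² = 23² = 529)
36328/(-9879) + 46698/I(-184) = 36328/(-9879) + 46698/529 = 36328*(-1/9879) + 46698*(1/529) = -36328/9879 + 46698/529 = 442112030/5225991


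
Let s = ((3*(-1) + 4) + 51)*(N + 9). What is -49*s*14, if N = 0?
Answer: -321048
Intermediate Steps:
s = 468 (s = ((3*(-1) + 4) + 51)*(0 + 9) = ((-3 + 4) + 51)*9 = (1 + 51)*9 = 52*9 = 468)
-49*s*14 = -49*468*14 = -22932*14 = -321048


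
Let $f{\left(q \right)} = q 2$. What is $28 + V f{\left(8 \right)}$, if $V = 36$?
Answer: $604$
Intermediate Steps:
$f{\left(q \right)} = 2 q$
$28 + V f{\left(8 \right)} = 28 + 36 \cdot 2 \cdot 8 = 28 + 36 \cdot 16 = 28 + 576 = 604$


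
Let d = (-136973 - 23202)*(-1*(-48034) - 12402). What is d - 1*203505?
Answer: -5707559105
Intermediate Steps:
d = -5707355600 (d = -160175*(48034 - 12402) = -160175*35632 = -5707355600)
d - 1*203505 = -5707355600 - 1*203505 = -5707355600 - 203505 = -5707559105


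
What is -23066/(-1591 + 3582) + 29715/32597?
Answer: -692719837/64900627 ≈ -10.674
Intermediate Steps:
-23066/(-1591 + 3582) + 29715/32597 = -23066/1991 + 29715*(1/32597) = -23066*1/1991 + 29715/32597 = -23066/1991 + 29715/32597 = -692719837/64900627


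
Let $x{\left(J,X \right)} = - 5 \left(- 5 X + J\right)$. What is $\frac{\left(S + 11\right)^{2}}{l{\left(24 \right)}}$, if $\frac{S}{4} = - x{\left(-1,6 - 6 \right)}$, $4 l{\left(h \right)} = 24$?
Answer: $\frac{27}{2} \approx 13.5$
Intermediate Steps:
$l{\left(h \right)} = 6$ ($l{\left(h \right)} = \frac{1}{4} \cdot 24 = 6$)
$x{\left(J,X \right)} = - 5 J + 25 X$ ($x{\left(J,X \right)} = - 5 \left(J - 5 X\right) = - 5 J + 25 X$)
$S = -20$ ($S = 4 \left(- (\left(-5\right) \left(-1\right) + 25 \left(6 - 6\right))\right) = 4 \left(- (5 + 25 \left(6 - 6\right))\right) = 4 \left(- (5 + 25 \cdot 0)\right) = 4 \left(- (5 + 0)\right) = 4 \left(\left(-1\right) 5\right) = 4 \left(-5\right) = -20$)
$\frac{\left(S + 11\right)^{2}}{l{\left(24 \right)}} = \frac{\left(-20 + 11\right)^{2}}{6} = \left(-9\right)^{2} \cdot \frac{1}{6} = 81 \cdot \frac{1}{6} = \frac{27}{2}$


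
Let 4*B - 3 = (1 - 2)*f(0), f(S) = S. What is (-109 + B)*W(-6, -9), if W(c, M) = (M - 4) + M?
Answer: 4763/2 ≈ 2381.5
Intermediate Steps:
W(c, M) = -4 + 2*M (W(c, M) = (-4 + M) + M = -4 + 2*M)
B = ¾ (B = ¾ + ((1 - 2)*0)/4 = ¾ + (-1*0)/4 = ¾ + (¼)*0 = ¾ + 0 = ¾ ≈ 0.75000)
(-109 + B)*W(-6, -9) = (-109 + ¾)*(-4 + 2*(-9)) = -433*(-4 - 18)/4 = -433/4*(-22) = 4763/2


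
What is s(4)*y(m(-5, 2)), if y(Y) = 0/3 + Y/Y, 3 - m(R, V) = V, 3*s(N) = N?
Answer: 4/3 ≈ 1.3333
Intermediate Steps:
s(N) = N/3
m(R, V) = 3 - V
y(Y) = 1 (y(Y) = 0*(⅓) + 1 = 0 + 1 = 1)
s(4)*y(m(-5, 2)) = ((⅓)*4)*1 = (4/3)*1 = 4/3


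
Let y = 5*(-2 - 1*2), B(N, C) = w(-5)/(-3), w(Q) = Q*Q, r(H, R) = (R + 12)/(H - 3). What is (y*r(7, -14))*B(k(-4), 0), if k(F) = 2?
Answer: -250/3 ≈ -83.333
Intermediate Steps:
r(H, R) = (12 + R)/(-3 + H)
w(Q) = Q**2
B(N, C) = -25/3 (B(N, C) = (-5)**2/(-3) = 25*(-1/3) = -25/3)
y = -20 (y = 5*(-2 - 2) = 5*(-4) = -20)
(y*r(7, -14))*B(k(-4), 0) = -20*(12 - 14)/(-3 + 7)*(-25/3) = -20*(-2)/4*(-25/3) = -5*(-2)*(-25/3) = -20*(-1/2)*(-25/3) = 10*(-25/3) = -250/3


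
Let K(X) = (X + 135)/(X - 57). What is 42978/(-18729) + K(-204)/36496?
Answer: -15162361321/6607491312 ≈ -2.2947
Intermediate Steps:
K(X) = (135 + X)/(-57 + X)
42978/(-18729) + K(-204)/36496 = 42978/(-18729) + ((135 - 204)/(-57 - 204))/36496 = 42978*(-1/18729) + (-69/(-261))*(1/36496) = -14326/6243 - 1/261*(-69)*(1/36496) = -14326/6243 + (23/87)*(1/36496) = -14326/6243 + 23/3175152 = -15162361321/6607491312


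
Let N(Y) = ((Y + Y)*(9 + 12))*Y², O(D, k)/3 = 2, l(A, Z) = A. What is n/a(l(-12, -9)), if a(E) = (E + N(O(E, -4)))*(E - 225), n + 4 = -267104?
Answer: 22259/178935 ≈ 0.12440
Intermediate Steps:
n = -267108 (n = -4 - 267104 = -267108)
O(D, k) = 6 (O(D, k) = 3*2 = 6)
N(Y) = 42*Y³ (N(Y) = ((2*Y)*21)*Y² = (42*Y)*Y² = 42*Y³)
a(E) = (-225 + E)*(9072 + E) (a(E) = (E + 42*6³)*(E - 225) = (E + 42*216)*(-225 + E) = (E + 9072)*(-225 + E) = (9072 + E)*(-225 + E) = (-225 + E)*(9072 + E))
n/a(l(-12, -9)) = -267108/(-2041200 + (-12)² + 8847*(-12)) = -267108/(-2041200 + 144 - 106164) = -267108/(-2147220) = -267108*(-1/2147220) = 22259/178935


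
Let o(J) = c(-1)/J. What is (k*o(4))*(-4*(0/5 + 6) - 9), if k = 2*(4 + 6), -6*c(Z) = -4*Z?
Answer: 110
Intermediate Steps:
c(Z) = 2*Z/3 (c(Z) = -(-2)*Z/3 = 2*Z/3)
k = 20 (k = 2*10 = 20)
o(J) = -2/(3*J) (o(J) = ((⅔)*(-1))/J = -2/(3*J))
(k*o(4))*(-4*(0/5 + 6) - 9) = (20*(-⅔/4))*(-4*(0/5 + 6) - 9) = (20*(-⅔*¼))*(-4*(0*(⅕) + 6) - 9) = (20*(-⅙))*(-4*(0 + 6) - 9) = -10*(-4*6 - 9)/3 = -10*(-24 - 9)/3 = -10/3*(-33) = 110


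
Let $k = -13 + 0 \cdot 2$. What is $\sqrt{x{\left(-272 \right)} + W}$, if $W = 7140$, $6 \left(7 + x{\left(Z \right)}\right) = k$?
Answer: $\frac{\sqrt{256710}}{6} \approx 84.444$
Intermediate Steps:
$k = -13$ ($k = -13 + 0 = -13$)
$x{\left(Z \right)} = - \frac{55}{6}$ ($x{\left(Z \right)} = -7 + \frac{1}{6} \left(-13\right) = -7 - \frac{13}{6} = - \frac{55}{6}$)
$\sqrt{x{\left(-272 \right)} + W} = \sqrt{- \frac{55}{6} + 7140} = \sqrt{\frac{42785}{6}} = \frac{\sqrt{256710}}{6}$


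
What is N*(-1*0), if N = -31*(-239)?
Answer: 0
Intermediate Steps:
N = 7409
N*(-1*0) = 7409*(-1*0) = 7409*0 = 0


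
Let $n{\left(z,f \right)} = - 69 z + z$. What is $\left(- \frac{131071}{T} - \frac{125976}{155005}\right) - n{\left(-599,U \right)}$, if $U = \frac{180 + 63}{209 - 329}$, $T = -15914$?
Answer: $- \frac{3464045917481}{85060330} \approx -40725.0$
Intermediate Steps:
$U = - \frac{81}{40}$ ($U = \frac{243}{-120} = 243 \left(- \frac{1}{120}\right) = - \frac{81}{40} \approx -2.025$)
$n{\left(z,f \right)} = - 68 z$
$\left(- \frac{131071}{T} - \frac{125976}{155005}\right) - n{\left(-599,U \right)} = \left(- \frac{131071}{-15914} - \frac{125976}{155005}\right) - \left(-68\right) \left(-599\right) = \left(\left(-131071\right) \left(- \frac{1}{15914}\right) - \frac{4344}{5345}\right) - 40732 = \left(\frac{131071}{15914} - \frac{4344}{5345}\right) - 40732 = \frac{631444079}{85060330} - 40732 = - \frac{3464045917481}{85060330}$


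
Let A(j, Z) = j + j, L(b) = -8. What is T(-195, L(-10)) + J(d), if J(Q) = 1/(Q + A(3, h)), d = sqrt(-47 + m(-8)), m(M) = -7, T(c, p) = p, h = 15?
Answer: (-24*sqrt(6) + 47*I)/(3*(sqrt(6) - 2*I)) ≈ -7.9333 - 0.08165*I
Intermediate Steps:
A(j, Z) = 2*j
d = 3*I*sqrt(6) (d = sqrt(-47 - 7) = sqrt(-54) = 3*I*sqrt(6) ≈ 7.3485*I)
J(Q) = 1/(6 + Q) (J(Q) = 1/(Q + 2*3) = 1/(Q + 6) = 1/(6 + Q))
T(-195, L(-10)) + J(d) = -8 + 1/(6 + 3*I*sqrt(6))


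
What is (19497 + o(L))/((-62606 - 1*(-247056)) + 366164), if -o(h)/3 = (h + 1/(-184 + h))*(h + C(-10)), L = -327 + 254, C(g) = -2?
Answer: 263093/47169266 ≈ 0.0055776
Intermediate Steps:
L = -73
o(h) = -3*(-2 + h)*(h + 1/(-184 + h)) (o(h) = -3*(h + 1/(-184 + h))*(h - 2) = -3*(h + 1/(-184 + h))*(-2 + h) = -3*(-2 + h)*(h + 1/(-184 + h)))
(19497 + o(L))/((-62606 - 1*(-247056)) + 366164) = (19497 + 3*(2 - 1*(-73)**3 - 369*(-73) + 186*(-73)**2)/(-184 - 73))/((-62606 - 1*(-247056)) + 366164) = (19497 + 3*(2 - 1*(-389017) + 26937 + 186*5329)/(-257))/((-62606 + 247056) + 366164) = (19497 + 3*(-1/257)*(2 + 389017 + 26937 + 991194))/(184450 + 366164) = (19497 + 3*(-1/257)*1407150)/550614 = (19497 - 4221450/257)*(1/550614) = (789279/257)*(1/550614) = 263093/47169266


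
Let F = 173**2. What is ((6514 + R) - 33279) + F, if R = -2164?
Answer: 1000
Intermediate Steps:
F = 29929
((6514 + R) - 33279) + F = ((6514 - 2164) - 33279) + 29929 = (4350 - 33279) + 29929 = -28929 + 29929 = 1000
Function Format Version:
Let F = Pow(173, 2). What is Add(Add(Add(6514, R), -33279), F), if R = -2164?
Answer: 1000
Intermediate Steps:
F = 29929
Add(Add(Add(6514, R), -33279), F) = Add(Add(Add(6514, -2164), -33279), 29929) = Add(Add(4350, -33279), 29929) = Add(-28929, 29929) = 1000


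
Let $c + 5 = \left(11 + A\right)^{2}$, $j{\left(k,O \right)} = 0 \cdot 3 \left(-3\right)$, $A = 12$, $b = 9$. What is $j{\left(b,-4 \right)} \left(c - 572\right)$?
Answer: $0$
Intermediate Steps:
$j{\left(k,O \right)} = 0$ ($j{\left(k,O \right)} = 0 \left(-3\right) = 0$)
$c = 524$ ($c = -5 + \left(11 + 12\right)^{2} = -5 + 23^{2} = -5 + 529 = 524$)
$j{\left(b,-4 \right)} \left(c - 572\right) = 0 \left(524 - 572\right) = 0 \left(-48\right) = 0$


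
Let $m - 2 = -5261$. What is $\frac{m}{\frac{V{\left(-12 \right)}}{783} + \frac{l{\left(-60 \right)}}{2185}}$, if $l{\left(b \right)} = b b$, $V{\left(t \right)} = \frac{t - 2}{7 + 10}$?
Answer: $- \frac{30591113913}{9577802} \approx -3194.0$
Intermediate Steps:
$m = -5259$ ($m = 2 - 5261 = -5259$)
$V{\left(t \right)} = - \frac{2}{17} + \frac{t}{17}$ ($V{\left(t \right)} = \frac{-2 + t}{17} = \left(-2 + t\right) \frac{1}{17} = - \frac{2}{17} + \frac{t}{17}$)
$l{\left(b \right)} = b^{2}$
$\frac{m}{\frac{V{\left(-12 \right)}}{783} + \frac{l{\left(-60 \right)}}{2185}} = - \frac{5259}{\frac{- \frac{2}{17} + \frac{1}{17} \left(-12\right)}{783} + \frac{\left(-60\right)^{2}}{2185}} = - \frac{5259}{\left(- \frac{2}{17} - \frac{12}{17}\right) \frac{1}{783} + 3600 \cdot \frac{1}{2185}} = - \frac{5259}{\left(- \frac{14}{17}\right) \frac{1}{783} + \frac{720}{437}} = - \frac{5259}{- \frac{14}{13311} + \frac{720}{437}} = - \frac{5259}{\frac{9577802}{5816907}} = \left(-5259\right) \frac{5816907}{9577802} = - \frac{30591113913}{9577802}$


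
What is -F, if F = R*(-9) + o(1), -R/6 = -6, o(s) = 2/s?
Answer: 322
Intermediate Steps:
R = 36 (R = -6*(-6) = 36)
F = -322 (F = 36*(-9) + 2/1 = -324 + 2*1 = -324 + 2 = -322)
-F = -1*(-322) = 322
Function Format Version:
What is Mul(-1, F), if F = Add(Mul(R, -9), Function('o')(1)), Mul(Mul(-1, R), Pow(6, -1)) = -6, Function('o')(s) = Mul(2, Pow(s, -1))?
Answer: 322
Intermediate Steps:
R = 36 (R = Mul(-6, -6) = 36)
F = -322 (F = Add(Mul(36, -9), Mul(2, Pow(1, -1))) = Add(-324, Mul(2, 1)) = Add(-324, 2) = -322)
Mul(-1, F) = Mul(-1, -322) = 322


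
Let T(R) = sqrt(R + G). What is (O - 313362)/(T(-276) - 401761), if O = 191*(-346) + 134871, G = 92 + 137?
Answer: 98261500097/161411901168 + 244577*I*sqrt(47)/161411901168 ≈ 0.60876 + 1.0388e-5*I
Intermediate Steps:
G = 229
T(R) = sqrt(229 + R) (T(R) = sqrt(R + 229) = sqrt(229 + R))
O = 68785 (O = -66086 + 134871 = 68785)
(O - 313362)/(T(-276) - 401761) = (68785 - 313362)/(sqrt(229 - 276) - 401761) = -244577/(sqrt(-47) - 401761) = -244577/(I*sqrt(47) - 401761) = -244577/(-401761 + I*sqrt(47))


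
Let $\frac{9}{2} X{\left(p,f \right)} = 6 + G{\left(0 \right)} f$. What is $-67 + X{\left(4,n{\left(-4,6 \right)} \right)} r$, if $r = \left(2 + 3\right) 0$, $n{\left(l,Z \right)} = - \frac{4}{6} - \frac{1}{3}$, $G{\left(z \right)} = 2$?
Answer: $-67$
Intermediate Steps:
$n{\left(l,Z \right)} = -1$ ($n{\left(l,Z \right)} = \left(-4\right) \frac{1}{6} - \frac{1}{3} = - \frac{2}{3} - \frac{1}{3} = -1$)
$r = 0$ ($r = 5 \cdot 0 = 0$)
$X{\left(p,f \right)} = \frac{4}{3} + \frac{4 f}{9}$ ($X{\left(p,f \right)} = \frac{2 \left(6 + 2 f\right)}{9} = \frac{4}{3} + \frac{4 f}{9}$)
$-67 + X{\left(4,n{\left(-4,6 \right)} \right)} r = -67 + \left(\frac{4}{3} + \frac{4}{9} \left(-1\right)\right) 0 = -67 + \left(\frac{4}{3} - \frac{4}{9}\right) 0 = -67 + \frac{8}{9} \cdot 0 = -67 + 0 = -67$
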